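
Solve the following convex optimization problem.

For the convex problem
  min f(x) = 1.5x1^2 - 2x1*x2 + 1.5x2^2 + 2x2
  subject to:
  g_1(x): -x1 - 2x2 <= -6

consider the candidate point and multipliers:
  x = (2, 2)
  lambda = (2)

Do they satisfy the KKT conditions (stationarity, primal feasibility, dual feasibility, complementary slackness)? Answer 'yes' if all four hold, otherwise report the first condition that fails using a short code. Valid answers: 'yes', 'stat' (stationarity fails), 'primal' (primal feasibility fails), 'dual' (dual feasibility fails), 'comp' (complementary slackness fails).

Gradient of f: grad f(x) = Q x + c = (2, 4)
Constraint values g_i(x) = a_i^T x - b_i:
  g_1((2, 2)) = 0
Stationarity residual: grad f(x) + sum_i lambda_i a_i = (0, 0)
  -> stationarity OK
Primal feasibility (all g_i <= 0): OK
Dual feasibility (all lambda_i >= 0): OK
Complementary slackness (lambda_i * g_i(x) = 0 for all i): OK

Verdict: yes, KKT holds.

yes


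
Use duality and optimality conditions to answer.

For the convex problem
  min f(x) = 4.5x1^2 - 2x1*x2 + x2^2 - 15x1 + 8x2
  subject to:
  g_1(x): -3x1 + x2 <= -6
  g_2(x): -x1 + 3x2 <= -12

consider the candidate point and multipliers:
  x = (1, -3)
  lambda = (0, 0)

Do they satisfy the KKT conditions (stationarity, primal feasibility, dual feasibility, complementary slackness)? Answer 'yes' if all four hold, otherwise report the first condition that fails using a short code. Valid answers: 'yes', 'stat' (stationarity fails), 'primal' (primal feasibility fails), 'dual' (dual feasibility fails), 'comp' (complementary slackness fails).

Gradient of f: grad f(x) = Q x + c = (0, 0)
Constraint values g_i(x) = a_i^T x - b_i:
  g_1((1, -3)) = 0
  g_2((1, -3)) = 2
Stationarity residual: grad f(x) + sum_i lambda_i a_i = (0, 0)
  -> stationarity OK
Primal feasibility (all g_i <= 0): FAILS
Dual feasibility (all lambda_i >= 0): OK
Complementary slackness (lambda_i * g_i(x) = 0 for all i): OK

Verdict: the first failing condition is primal_feasibility -> primal.

primal


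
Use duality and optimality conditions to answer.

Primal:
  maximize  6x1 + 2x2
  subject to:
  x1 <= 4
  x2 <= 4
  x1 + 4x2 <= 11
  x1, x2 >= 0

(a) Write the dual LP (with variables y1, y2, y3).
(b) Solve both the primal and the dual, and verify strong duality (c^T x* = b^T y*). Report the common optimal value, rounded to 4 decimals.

The standard primal-dual pair for 'max c^T x s.t. A x <= b, x >= 0' is:
  Dual:  min b^T y  s.t.  A^T y >= c,  y >= 0.

So the dual LP is:
  minimize  4y1 + 4y2 + 11y3
  subject to:
    y1 + y3 >= 6
    y2 + 4y3 >= 2
    y1, y2, y3 >= 0

Solving the primal: x* = (4, 1.75).
  primal value c^T x* = 27.5.
Solving the dual: y* = (5.5, 0, 0.5).
  dual value b^T y* = 27.5.
Strong duality: c^T x* = b^T y*. Confirmed.

27.5


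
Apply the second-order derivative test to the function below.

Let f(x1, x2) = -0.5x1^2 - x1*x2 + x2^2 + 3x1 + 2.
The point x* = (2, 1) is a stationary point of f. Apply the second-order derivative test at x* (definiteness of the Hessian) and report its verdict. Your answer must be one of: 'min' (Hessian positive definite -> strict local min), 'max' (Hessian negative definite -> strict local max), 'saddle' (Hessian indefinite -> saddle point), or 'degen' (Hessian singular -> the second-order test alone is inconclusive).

Compute the Hessian H = grad^2 f:
  H = [[-1, -1], [-1, 2]]
Verify stationarity: grad f(x*) = H x* + g = (0, 0).
Eigenvalues of H: -1.3028, 2.3028.
Eigenvalues have mixed signs, so H is indefinite -> x* is a saddle point.

saddle


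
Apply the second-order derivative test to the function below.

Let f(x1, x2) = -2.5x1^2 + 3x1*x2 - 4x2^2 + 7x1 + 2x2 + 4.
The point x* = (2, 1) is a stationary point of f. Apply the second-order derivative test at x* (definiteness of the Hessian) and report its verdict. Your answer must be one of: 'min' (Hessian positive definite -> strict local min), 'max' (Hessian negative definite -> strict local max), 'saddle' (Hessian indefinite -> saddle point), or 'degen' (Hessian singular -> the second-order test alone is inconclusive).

Compute the Hessian H = grad^2 f:
  H = [[-5, 3], [3, -8]]
Verify stationarity: grad f(x*) = H x* + g = (0, 0).
Eigenvalues of H: -9.8541, -3.1459.
Both eigenvalues < 0, so H is negative definite -> x* is a strict local max.

max


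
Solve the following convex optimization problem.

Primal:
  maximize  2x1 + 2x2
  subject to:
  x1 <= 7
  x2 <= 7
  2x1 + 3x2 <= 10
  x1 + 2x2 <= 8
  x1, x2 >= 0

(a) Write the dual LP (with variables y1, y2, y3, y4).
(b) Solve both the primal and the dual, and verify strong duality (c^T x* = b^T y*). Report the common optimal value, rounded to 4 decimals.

The standard primal-dual pair for 'max c^T x s.t. A x <= b, x >= 0' is:
  Dual:  min b^T y  s.t.  A^T y >= c,  y >= 0.

So the dual LP is:
  minimize  7y1 + 7y2 + 10y3 + 8y4
  subject to:
    y1 + 2y3 + y4 >= 2
    y2 + 3y3 + 2y4 >= 2
    y1, y2, y3, y4 >= 0

Solving the primal: x* = (5, 0).
  primal value c^T x* = 10.
Solving the dual: y* = (0, 0, 1, 0).
  dual value b^T y* = 10.
Strong duality: c^T x* = b^T y*. Confirmed.

10


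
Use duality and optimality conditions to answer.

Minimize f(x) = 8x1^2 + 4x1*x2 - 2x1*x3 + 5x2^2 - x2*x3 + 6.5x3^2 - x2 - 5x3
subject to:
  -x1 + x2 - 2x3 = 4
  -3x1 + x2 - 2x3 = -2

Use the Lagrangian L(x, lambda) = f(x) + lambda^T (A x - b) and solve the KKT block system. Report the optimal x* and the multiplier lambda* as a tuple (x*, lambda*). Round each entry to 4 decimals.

Form the Lagrangian:
  L(x, lambda) = (1/2) x^T Q x + c^T x + lambda^T (A x - b)
Stationarity (grad_x L = 0): Q x + c + A^T lambda = 0.
Primal feasibility: A x = b.

This gives the KKT block system:
  [ Q   A^T ] [ x     ]   [-c ]
  [ A    0  ] [ lambda ] = [ b ]

Solving the linear system:
  x*      = (3, 1.1224, -2.9388)
  lambda* = (-66.9286, 41.7653)
  f(x*)   = 182.4082

x* = (3, 1.1224, -2.9388), lambda* = (-66.9286, 41.7653)


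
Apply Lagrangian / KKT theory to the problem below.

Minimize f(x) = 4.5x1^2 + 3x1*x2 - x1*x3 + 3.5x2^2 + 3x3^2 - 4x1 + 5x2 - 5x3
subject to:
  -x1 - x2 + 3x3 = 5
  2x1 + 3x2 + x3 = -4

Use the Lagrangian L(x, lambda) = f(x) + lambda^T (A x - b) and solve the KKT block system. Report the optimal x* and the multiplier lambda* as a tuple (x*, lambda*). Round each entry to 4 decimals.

Form the Lagrangian:
  L(x, lambda) = (1/2) x^T Q x + c^T x + lambda^T (A x - b)
Stationarity (grad_x L = 0): Q x + c + A^T lambda = 0.
Primal feasibility: A x = b.

This gives the KKT block system:
  [ Q   A^T ] [ x     ]   [-c ]
  [ A    0  ] [ lambda ] = [ b ]

Solving the linear system:
  x*      = (0.644, -2.1508, 1.1644)
  lambda* = (-1.2151, 2.3028)
  f(x*)   = -1.9326

x* = (0.644, -2.1508, 1.1644), lambda* = (-1.2151, 2.3028)


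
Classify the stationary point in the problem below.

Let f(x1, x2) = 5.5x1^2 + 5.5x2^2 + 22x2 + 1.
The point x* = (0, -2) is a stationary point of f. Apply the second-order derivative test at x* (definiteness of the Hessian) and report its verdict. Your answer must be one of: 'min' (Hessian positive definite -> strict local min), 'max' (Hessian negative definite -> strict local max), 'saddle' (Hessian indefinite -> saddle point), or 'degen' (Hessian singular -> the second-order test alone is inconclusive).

Compute the Hessian H = grad^2 f:
  H = [[11, 0], [0, 11]]
Verify stationarity: grad f(x*) = H x* + g = (0, 0).
Eigenvalues of H: 11, 11.
Both eigenvalues > 0, so H is positive definite -> x* is a strict local min.

min


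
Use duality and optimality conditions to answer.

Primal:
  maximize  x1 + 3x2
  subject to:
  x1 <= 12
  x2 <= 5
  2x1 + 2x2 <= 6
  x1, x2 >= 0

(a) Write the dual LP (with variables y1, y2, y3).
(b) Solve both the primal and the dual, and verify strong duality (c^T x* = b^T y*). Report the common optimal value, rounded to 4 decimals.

The standard primal-dual pair for 'max c^T x s.t. A x <= b, x >= 0' is:
  Dual:  min b^T y  s.t.  A^T y >= c,  y >= 0.

So the dual LP is:
  minimize  12y1 + 5y2 + 6y3
  subject to:
    y1 + 2y3 >= 1
    y2 + 2y3 >= 3
    y1, y2, y3 >= 0

Solving the primal: x* = (0, 3).
  primal value c^T x* = 9.
Solving the dual: y* = (0, 0, 1.5).
  dual value b^T y* = 9.
Strong duality: c^T x* = b^T y*. Confirmed.

9


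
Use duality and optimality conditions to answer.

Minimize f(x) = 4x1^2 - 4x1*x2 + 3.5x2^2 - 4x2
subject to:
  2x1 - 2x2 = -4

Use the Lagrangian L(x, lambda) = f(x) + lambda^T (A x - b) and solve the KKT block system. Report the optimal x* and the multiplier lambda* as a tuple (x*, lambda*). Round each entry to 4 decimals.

Form the Lagrangian:
  L(x, lambda) = (1/2) x^T Q x + c^T x + lambda^T (A x - b)
Stationarity (grad_x L = 0): Q x + c + A^T lambda = 0.
Primal feasibility: A x = b.

This gives the KKT block system:
  [ Q   A^T ] [ x     ]   [-c ]
  [ A    0  ] [ lambda ] = [ b ]

Solving the linear system:
  x*      = (-0.2857, 1.7143)
  lambda* = (4.5714)
  f(x*)   = 5.7143

x* = (-0.2857, 1.7143), lambda* = (4.5714)


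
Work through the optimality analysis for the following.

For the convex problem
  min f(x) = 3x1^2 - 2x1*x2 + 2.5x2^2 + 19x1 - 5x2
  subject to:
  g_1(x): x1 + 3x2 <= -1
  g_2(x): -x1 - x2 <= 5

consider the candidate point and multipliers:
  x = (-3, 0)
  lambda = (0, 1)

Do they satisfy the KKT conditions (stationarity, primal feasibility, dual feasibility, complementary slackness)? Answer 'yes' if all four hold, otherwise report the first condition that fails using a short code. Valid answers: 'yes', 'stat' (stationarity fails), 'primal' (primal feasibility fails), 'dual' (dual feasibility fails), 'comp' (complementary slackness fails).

Gradient of f: grad f(x) = Q x + c = (1, 1)
Constraint values g_i(x) = a_i^T x - b_i:
  g_1((-3, 0)) = -2
  g_2((-3, 0)) = -2
Stationarity residual: grad f(x) + sum_i lambda_i a_i = (0, 0)
  -> stationarity OK
Primal feasibility (all g_i <= 0): OK
Dual feasibility (all lambda_i >= 0): OK
Complementary slackness (lambda_i * g_i(x) = 0 for all i): FAILS

Verdict: the first failing condition is complementary_slackness -> comp.

comp


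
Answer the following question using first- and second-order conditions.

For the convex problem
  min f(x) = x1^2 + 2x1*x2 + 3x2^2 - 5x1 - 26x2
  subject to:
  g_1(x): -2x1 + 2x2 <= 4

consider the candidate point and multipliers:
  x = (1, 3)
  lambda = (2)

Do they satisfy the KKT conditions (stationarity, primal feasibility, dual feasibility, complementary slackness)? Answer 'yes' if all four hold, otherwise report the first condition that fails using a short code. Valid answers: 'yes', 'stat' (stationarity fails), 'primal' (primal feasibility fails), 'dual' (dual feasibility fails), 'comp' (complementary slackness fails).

Gradient of f: grad f(x) = Q x + c = (3, -6)
Constraint values g_i(x) = a_i^T x - b_i:
  g_1((1, 3)) = 0
Stationarity residual: grad f(x) + sum_i lambda_i a_i = (-1, -2)
  -> stationarity FAILS
Primal feasibility (all g_i <= 0): OK
Dual feasibility (all lambda_i >= 0): OK
Complementary slackness (lambda_i * g_i(x) = 0 for all i): OK

Verdict: the first failing condition is stationarity -> stat.

stat


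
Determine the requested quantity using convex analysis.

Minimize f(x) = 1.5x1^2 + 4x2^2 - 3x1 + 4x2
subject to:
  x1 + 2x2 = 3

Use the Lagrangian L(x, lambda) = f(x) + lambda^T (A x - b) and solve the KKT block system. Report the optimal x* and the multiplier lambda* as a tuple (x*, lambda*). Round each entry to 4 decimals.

Form the Lagrangian:
  L(x, lambda) = (1/2) x^T Q x + c^T x + lambda^T (A x - b)
Stationarity (grad_x L = 0): Q x + c + A^T lambda = 0.
Primal feasibility: A x = b.

This gives the KKT block system:
  [ Q   A^T ] [ x     ]   [-c ]
  [ A    0  ] [ lambda ] = [ b ]

Solving the linear system:
  x*      = (2.2, 0.4)
  lambda* = (-3.6)
  f(x*)   = 2.9

x* = (2.2, 0.4), lambda* = (-3.6)


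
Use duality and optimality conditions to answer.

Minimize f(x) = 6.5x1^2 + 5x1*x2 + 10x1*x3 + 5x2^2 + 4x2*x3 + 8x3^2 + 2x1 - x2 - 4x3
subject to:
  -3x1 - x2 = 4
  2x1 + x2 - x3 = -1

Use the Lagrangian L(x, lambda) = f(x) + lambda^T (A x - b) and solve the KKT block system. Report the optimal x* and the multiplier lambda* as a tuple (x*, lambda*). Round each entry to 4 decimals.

Form the Lagrangian:
  L(x, lambda) = (1/2) x^T Q x + c^T x + lambda^T (A x - b)
Stationarity (grad_x L = 0): Q x + c + A^T lambda = 0.
Primal feasibility: A x = b.

This gives the KKT block system:
  [ Q   A^T ] [ x     ]   [-c ]
  [ A    0  ] [ lambda ] = [ b ]

Solving the linear system:
  x*      = (-1.9247, 1.7742, -1.0753)
  lambda* = (-30.5376, -33.3548)
  f(x*)   = 43.7366

x* = (-1.9247, 1.7742, -1.0753), lambda* = (-30.5376, -33.3548)


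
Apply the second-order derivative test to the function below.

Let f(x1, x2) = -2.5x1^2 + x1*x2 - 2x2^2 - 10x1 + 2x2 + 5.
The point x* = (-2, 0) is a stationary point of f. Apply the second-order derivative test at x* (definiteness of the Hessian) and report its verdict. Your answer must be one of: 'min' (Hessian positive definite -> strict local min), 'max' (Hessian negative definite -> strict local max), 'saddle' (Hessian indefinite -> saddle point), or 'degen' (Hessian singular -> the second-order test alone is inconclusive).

Compute the Hessian H = grad^2 f:
  H = [[-5, 1], [1, -4]]
Verify stationarity: grad f(x*) = H x* + g = (0, 0).
Eigenvalues of H: -5.618, -3.382.
Both eigenvalues < 0, so H is negative definite -> x* is a strict local max.

max


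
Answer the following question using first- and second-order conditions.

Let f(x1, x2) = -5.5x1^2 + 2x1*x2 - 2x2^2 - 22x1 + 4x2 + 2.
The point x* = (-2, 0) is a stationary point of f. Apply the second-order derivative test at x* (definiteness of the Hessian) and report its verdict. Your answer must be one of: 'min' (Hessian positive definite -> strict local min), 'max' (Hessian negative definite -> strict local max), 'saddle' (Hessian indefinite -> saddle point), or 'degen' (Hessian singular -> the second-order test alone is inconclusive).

Compute the Hessian H = grad^2 f:
  H = [[-11, 2], [2, -4]]
Verify stationarity: grad f(x*) = H x* + g = (0, 0).
Eigenvalues of H: -11.5311, -3.4689.
Both eigenvalues < 0, so H is negative definite -> x* is a strict local max.

max


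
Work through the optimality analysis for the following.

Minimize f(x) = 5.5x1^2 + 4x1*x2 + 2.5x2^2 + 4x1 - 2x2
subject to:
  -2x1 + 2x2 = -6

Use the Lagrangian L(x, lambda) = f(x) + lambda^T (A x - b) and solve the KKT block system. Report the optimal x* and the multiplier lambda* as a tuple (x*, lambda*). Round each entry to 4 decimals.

Form the Lagrangian:
  L(x, lambda) = (1/2) x^T Q x + c^T x + lambda^T (A x - b)
Stationarity (grad_x L = 0): Q x + c + A^T lambda = 0.
Primal feasibility: A x = b.

This gives the KKT block system:
  [ Q   A^T ] [ x     ]   [-c ]
  [ A    0  ] [ lambda ] = [ b ]

Solving the linear system:
  x*      = (1.0417, -1.9583)
  lambda* = (3.8125)
  f(x*)   = 15.4792

x* = (1.0417, -1.9583), lambda* = (3.8125)


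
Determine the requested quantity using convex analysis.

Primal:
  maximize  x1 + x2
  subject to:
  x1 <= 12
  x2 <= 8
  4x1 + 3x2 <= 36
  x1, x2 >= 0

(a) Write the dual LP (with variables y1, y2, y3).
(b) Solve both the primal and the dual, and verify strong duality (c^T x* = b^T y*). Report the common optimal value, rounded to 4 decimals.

The standard primal-dual pair for 'max c^T x s.t. A x <= b, x >= 0' is:
  Dual:  min b^T y  s.t.  A^T y >= c,  y >= 0.

So the dual LP is:
  minimize  12y1 + 8y2 + 36y3
  subject to:
    y1 + 4y3 >= 1
    y2 + 3y3 >= 1
    y1, y2, y3 >= 0

Solving the primal: x* = (3, 8).
  primal value c^T x* = 11.
Solving the dual: y* = (0, 0.25, 0.25).
  dual value b^T y* = 11.
Strong duality: c^T x* = b^T y*. Confirmed.

11


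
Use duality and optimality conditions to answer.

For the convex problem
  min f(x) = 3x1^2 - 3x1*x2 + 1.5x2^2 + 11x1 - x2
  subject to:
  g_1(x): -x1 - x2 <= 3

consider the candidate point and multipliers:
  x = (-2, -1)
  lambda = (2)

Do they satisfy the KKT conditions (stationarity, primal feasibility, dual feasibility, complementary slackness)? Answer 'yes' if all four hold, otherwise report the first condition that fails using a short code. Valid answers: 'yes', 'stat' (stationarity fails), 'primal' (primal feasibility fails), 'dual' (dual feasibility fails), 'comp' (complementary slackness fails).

Gradient of f: grad f(x) = Q x + c = (2, 2)
Constraint values g_i(x) = a_i^T x - b_i:
  g_1((-2, -1)) = 0
Stationarity residual: grad f(x) + sum_i lambda_i a_i = (0, 0)
  -> stationarity OK
Primal feasibility (all g_i <= 0): OK
Dual feasibility (all lambda_i >= 0): OK
Complementary slackness (lambda_i * g_i(x) = 0 for all i): OK

Verdict: yes, KKT holds.

yes


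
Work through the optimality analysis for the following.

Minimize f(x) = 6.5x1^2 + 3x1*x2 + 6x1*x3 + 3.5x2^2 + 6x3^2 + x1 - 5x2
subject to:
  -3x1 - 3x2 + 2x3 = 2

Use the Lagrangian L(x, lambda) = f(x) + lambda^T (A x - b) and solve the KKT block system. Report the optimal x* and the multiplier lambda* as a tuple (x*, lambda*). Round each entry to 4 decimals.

Form the Lagrangian:
  L(x, lambda) = (1/2) x^T Q x + c^T x + lambda^T (A x - b)
Stationarity (grad_x L = 0): Q x + c + A^T lambda = 0.
Primal feasibility: A x = b.

This gives the KKT block system:
  [ Q   A^T ] [ x     ]   [-c ]
  [ A    0  ] [ lambda ] = [ b ]

Solving the linear system:
  x*      = (-0.7605, 0.49, 0.5942)
  lambda* = (-1.2838)
  f(x*)   = -0.3215

x* = (-0.7605, 0.49, 0.5942), lambda* = (-1.2838)


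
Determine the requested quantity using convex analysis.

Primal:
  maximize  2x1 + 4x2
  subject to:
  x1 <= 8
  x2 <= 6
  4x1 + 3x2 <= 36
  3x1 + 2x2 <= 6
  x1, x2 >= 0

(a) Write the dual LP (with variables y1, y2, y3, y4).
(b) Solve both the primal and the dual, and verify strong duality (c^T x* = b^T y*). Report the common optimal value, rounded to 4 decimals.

The standard primal-dual pair for 'max c^T x s.t. A x <= b, x >= 0' is:
  Dual:  min b^T y  s.t.  A^T y >= c,  y >= 0.

So the dual LP is:
  minimize  8y1 + 6y2 + 36y3 + 6y4
  subject to:
    y1 + 4y3 + 3y4 >= 2
    y2 + 3y3 + 2y4 >= 4
    y1, y2, y3, y4 >= 0

Solving the primal: x* = (0, 3).
  primal value c^T x* = 12.
Solving the dual: y* = (0, 0, 0, 2).
  dual value b^T y* = 12.
Strong duality: c^T x* = b^T y*. Confirmed.

12


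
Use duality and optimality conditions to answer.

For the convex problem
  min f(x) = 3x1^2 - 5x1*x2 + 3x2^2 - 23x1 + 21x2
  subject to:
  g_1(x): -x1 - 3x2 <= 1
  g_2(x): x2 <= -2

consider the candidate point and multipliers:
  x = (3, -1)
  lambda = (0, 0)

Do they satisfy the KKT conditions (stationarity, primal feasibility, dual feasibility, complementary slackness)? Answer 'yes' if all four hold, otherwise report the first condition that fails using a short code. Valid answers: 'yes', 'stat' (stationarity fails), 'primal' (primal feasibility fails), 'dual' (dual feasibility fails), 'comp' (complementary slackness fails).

Gradient of f: grad f(x) = Q x + c = (0, 0)
Constraint values g_i(x) = a_i^T x - b_i:
  g_1((3, -1)) = -1
  g_2((3, -1)) = 1
Stationarity residual: grad f(x) + sum_i lambda_i a_i = (0, 0)
  -> stationarity OK
Primal feasibility (all g_i <= 0): FAILS
Dual feasibility (all lambda_i >= 0): OK
Complementary slackness (lambda_i * g_i(x) = 0 for all i): OK

Verdict: the first failing condition is primal_feasibility -> primal.

primal


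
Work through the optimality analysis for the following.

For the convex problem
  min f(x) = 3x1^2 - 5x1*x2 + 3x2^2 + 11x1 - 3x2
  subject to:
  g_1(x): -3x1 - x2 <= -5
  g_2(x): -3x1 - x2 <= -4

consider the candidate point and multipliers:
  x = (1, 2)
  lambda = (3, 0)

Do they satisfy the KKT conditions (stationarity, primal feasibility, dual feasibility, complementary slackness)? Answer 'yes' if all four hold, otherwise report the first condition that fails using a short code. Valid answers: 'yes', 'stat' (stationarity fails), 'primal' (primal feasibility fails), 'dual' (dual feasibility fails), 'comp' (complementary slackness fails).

Gradient of f: grad f(x) = Q x + c = (7, 4)
Constraint values g_i(x) = a_i^T x - b_i:
  g_1((1, 2)) = 0
  g_2((1, 2)) = -1
Stationarity residual: grad f(x) + sum_i lambda_i a_i = (-2, 1)
  -> stationarity FAILS
Primal feasibility (all g_i <= 0): OK
Dual feasibility (all lambda_i >= 0): OK
Complementary slackness (lambda_i * g_i(x) = 0 for all i): OK

Verdict: the first failing condition is stationarity -> stat.

stat


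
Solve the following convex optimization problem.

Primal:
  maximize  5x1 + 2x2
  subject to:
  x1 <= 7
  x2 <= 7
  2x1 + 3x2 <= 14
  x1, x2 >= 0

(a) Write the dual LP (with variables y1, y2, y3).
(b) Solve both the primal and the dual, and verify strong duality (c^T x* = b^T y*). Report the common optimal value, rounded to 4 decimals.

The standard primal-dual pair for 'max c^T x s.t. A x <= b, x >= 0' is:
  Dual:  min b^T y  s.t.  A^T y >= c,  y >= 0.

So the dual LP is:
  minimize  7y1 + 7y2 + 14y3
  subject to:
    y1 + 2y3 >= 5
    y2 + 3y3 >= 2
    y1, y2, y3 >= 0

Solving the primal: x* = (7, 0).
  primal value c^T x* = 35.
Solving the dual: y* = (3.6667, 0, 0.6667).
  dual value b^T y* = 35.
Strong duality: c^T x* = b^T y*. Confirmed.

35


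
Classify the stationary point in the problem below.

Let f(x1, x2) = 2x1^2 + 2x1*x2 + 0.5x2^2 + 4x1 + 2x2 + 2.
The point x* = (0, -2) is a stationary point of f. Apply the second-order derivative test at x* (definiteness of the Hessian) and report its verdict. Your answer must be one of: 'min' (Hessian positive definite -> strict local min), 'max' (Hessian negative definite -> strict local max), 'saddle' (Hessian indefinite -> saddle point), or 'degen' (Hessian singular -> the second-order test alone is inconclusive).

Compute the Hessian H = grad^2 f:
  H = [[4, 2], [2, 1]]
Verify stationarity: grad f(x*) = H x* + g = (0, 0).
Eigenvalues of H: 0, 5.
H has a zero eigenvalue (singular; positive semidefinite but not definite), so H is neither positive definite, negative definite, nor indefinite. The second-order test alone is inconclusive -> degen.
(Indeed, f is constant along the null direction of H through x*, so x* is not a strict local extremum.)

degen


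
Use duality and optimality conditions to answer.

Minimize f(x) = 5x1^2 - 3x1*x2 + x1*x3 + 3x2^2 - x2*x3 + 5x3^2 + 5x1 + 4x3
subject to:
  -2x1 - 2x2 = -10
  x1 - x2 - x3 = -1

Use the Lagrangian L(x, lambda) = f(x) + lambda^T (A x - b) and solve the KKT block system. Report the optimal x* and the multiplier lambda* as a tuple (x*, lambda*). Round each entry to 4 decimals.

Form the Lagrangian:
  L(x, lambda) = (1/2) x^T Q x + c^T x + lambda^T (A x - b)
Stationarity (grad_x L = 0): Q x + c + A^T lambda = 0.
Primal feasibility: A x = b.

This gives the KKT block system:
  [ Q   A^T ] [ x     ]   [-c ]
  [ A    0  ] [ lambda ] = [ b ]

Solving the linear system:
  x*      = (1.8571, 3.1429, -0.2857)
  lambda* = (6.8571, -0.1429)
  f(x*)   = 38.2857

x* = (1.8571, 3.1429, -0.2857), lambda* = (6.8571, -0.1429)


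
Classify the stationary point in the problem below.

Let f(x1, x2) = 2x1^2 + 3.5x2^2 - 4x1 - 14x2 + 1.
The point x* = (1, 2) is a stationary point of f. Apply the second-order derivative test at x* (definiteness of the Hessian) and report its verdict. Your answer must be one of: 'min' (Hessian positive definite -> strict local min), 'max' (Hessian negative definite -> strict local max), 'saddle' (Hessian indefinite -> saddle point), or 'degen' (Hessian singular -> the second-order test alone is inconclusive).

Compute the Hessian H = grad^2 f:
  H = [[4, 0], [0, 7]]
Verify stationarity: grad f(x*) = H x* + g = (0, 0).
Eigenvalues of H: 4, 7.
Both eigenvalues > 0, so H is positive definite -> x* is a strict local min.

min


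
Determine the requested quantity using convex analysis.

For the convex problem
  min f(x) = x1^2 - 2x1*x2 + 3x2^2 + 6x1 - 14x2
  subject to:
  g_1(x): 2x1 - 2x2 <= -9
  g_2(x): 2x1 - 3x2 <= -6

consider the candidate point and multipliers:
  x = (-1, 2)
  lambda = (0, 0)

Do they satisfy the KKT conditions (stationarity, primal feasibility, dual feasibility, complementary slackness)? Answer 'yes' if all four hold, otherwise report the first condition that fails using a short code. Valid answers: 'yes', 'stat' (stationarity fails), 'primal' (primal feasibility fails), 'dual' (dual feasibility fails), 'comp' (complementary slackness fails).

Gradient of f: grad f(x) = Q x + c = (0, 0)
Constraint values g_i(x) = a_i^T x - b_i:
  g_1((-1, 2)) = 3
  g_2((-1, 2)) = -2
Stationarity residual: grad f(x) + sum_i lambda_i a_i = (0, 0)
  -> stationarity OK
Primal feasibility (all g_i <= 0): FAILS
Dual feasibility (all lambda_i >= 0): OK
Complementary slackness (lambda_i * g_i(x) = 0 for all i): OK

Verdict: the first failing condition is primal_feasibility -> primal.

primal


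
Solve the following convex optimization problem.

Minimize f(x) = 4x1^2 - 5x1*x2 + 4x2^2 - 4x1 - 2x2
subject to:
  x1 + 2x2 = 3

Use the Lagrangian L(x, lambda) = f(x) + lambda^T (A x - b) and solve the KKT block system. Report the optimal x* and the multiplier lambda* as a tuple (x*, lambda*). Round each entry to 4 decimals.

Form the Lagrangian:
  L(x, lambda) = (1/2) x^T Q x + c^T x + lambda^T (A x - b)
Stationarity (grad_x L = 0): Q x + c + A^T lambda = 0.
Primal feasibility: A x = b.

This gives the KKT block system:
  [ Q   A^T ] [ x     ]   [-c ]
  [ A    0  ] [ lambda ] = [ b ]

Solving the linear system:
  x*      = (1.1, 0.95)
  lambda* = (-0.05)
  f(x*)   = -3.075

x* = (1.1, 0.95), lambda* = (-0.05)


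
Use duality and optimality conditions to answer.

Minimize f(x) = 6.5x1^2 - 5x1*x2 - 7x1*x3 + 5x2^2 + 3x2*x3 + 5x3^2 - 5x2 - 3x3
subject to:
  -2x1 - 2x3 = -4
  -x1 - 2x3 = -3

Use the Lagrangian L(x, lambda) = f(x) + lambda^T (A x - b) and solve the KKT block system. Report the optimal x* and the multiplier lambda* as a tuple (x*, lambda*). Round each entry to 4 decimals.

Form the Lagrangian:
  L(x, lambda) = (1/2) x^T Q x + c^T x + lambda^T (A x - b)
Stationarity (grad_x L = 0): Q x + c + A^T lambda = 0.
Primal feasibility: A x = b.

This gives the KKT block system:
  [ Q   A^T ] [ x     ]   [-c ]
  [ A    0  ] [ lambda ] = [ b ]

Solving the linear system:
  x*      = (1, 0.7, 1)
  lambda* = (1.45, -0.4)
  f(x*)   = -0.95

x* = (1, 0.7, 1), lambda* = (1.45, -0.4)


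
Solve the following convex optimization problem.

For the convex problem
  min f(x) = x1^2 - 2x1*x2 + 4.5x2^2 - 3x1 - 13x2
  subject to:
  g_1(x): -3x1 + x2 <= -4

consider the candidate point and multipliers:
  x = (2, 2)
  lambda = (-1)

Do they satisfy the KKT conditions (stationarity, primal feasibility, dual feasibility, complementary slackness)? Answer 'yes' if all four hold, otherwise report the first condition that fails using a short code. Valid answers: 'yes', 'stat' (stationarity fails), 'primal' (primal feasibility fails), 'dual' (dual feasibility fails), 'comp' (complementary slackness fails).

Gradient of f: grad f(x) = Q x + c = (-3, 1)
Constraint values g_i(x) = a_i^T x - b_i:
  g_1((2, 2)) = 0
Stationarity residual: grad f(x) + sum_i lambda_i a_i = (0, 0)
  -> stationarity OK
Primal feasibility (all g_i <= 0): OK
Dual feasibility (all lambda_i >= 0): FAILS
Complementary slackness (lambda_i * g_i(x) = 0 for all i): OK

Verdict: the first failing condition is dual_feasibility -> dual.

dual


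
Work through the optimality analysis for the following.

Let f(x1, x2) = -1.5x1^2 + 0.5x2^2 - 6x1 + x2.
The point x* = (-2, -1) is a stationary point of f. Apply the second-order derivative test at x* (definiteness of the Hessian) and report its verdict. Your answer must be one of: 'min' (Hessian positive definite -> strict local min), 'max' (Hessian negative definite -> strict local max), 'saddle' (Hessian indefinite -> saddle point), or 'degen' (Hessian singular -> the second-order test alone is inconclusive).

Compute the Hessian H = grad^2 f:
  H = [[-3, 0], [0, 1]]
Verify stationarity: grad f(x*) = H x* + g = (0, 0).
Eigenvalues of H: -3, 1.
Eigenvalues have mixed signs, so H is indefinite -> x* is a saddle point.

saddle


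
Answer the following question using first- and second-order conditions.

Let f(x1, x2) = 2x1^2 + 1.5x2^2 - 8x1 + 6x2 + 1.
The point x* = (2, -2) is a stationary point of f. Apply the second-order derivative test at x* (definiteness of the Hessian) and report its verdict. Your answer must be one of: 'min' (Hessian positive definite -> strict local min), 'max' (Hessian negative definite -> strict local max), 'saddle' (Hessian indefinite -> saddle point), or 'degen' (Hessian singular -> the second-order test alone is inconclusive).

Compute the Hessian H = grad^2 f:
  H = [[4, 0], [0, 3]]
Verify stationarity: grad f(x*) = H x* + g = (0, 0).
Eigenvalues of H: 3, 4.
Both eigenvalues > 0, so H is positive definite -> x* is a strict local min.

min


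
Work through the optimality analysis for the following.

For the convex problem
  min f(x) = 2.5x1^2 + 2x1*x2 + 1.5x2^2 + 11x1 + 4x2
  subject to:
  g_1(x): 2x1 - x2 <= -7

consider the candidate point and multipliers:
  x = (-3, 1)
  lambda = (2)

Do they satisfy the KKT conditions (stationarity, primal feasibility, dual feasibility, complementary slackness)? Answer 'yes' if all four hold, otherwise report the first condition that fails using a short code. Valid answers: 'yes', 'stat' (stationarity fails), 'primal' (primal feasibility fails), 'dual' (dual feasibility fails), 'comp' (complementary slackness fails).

Gradient of f: grad f(x) = Q x + c = (-2, 1)
Constraint values g_i(x) = a_i^T x - b_i:
  g_1((-3, 1)) = 0
Stationarity residual: grad f(x) + sum_i lambda_i a_i = (2, -1)
  -> stationarity FAILS
Primal feasibility (all g_i <= 0): OK
Dual feasibility (all lambda_i >= 0): OK
Complementary slackness (lambda_i * g_i(x) = 0 for all i): OK

Verdict: the first failing condition is stationarity -> stat.

stat


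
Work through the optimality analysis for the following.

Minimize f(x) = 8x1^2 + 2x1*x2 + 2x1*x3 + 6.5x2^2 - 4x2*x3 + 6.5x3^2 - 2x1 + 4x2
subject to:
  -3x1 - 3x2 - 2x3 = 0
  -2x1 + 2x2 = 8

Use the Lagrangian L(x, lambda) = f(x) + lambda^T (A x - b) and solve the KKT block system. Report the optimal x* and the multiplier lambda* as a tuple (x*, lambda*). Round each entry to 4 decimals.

Form the Lagrangian:
  L(x, lambda) = (1/2) x^T Q x + c^T x + lambda^T (A x - b)
Stationarity (grad_x L = 0): Q x + c + A^T lambda = 0.
Primal feasibility: A x = b.

This gives the KKT block system:
  [ Q   A^T ] [ x     ]   [-c ]
  [ A    0  ] [ lambda ] = [ b ]

Solving the linear system:
  x*      = (-2.1975, 1.8025, 0.5926)
  lambda* = (-1.9506, -13.2593)
  f(x*)   = 58.8395

x* = (-2.1975, 1.8025, 0.5926), lambda* = (-1.9506, -13.2593)


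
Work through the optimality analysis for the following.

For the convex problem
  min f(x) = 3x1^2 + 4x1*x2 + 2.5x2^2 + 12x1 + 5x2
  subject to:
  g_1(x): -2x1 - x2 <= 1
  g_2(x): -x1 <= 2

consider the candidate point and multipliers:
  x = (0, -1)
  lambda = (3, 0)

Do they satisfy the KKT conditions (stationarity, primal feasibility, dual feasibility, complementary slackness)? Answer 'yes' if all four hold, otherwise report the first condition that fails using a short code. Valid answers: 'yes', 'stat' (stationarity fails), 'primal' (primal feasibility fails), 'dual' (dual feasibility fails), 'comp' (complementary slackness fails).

Gradient of f: grad f(x) = Q x + c = (8, 0)
Constraint values g_i(x) = a_i^T x - b_i:
  g_1((0, -1)) = 0
  g_2((0, -1)) = -2
Stationarity residual: grad f(x) + sum_i lambda_i a_i = (2, -3)
  -> stationarity FAILS
Primal feasibility (all g_i <= 0): OK
Dual feasibility (all lambda_i >= 0): OK
Complementary slackness (lambda_i * g_i(x) = 0 for all i): OK

Verdict: the first failing condition is stationarity -> stat.

stat


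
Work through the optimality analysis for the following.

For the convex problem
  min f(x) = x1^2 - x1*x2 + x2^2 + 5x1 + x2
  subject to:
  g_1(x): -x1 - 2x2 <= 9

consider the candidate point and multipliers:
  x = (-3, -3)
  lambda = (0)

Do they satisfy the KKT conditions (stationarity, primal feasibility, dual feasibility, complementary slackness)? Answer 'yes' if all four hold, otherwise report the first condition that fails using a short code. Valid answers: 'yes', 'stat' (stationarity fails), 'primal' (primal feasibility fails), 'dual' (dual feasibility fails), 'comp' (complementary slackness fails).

Gradient of f: grad f(x) = Q x + c = (2, -2)
Constraint values g_i(x) = a_i^T x - b_i:
  g_1((-3, -3)) = 0
Stationarity residual: grad f(x) + sum_i lambda_i a_i = (2, -2)
  -> stationarity FAILS
Primal feasibility (all g_i <= 0): OK
Dual feasibility (all lambda_i >= 0): OK
Complementary slackness (lambda_i * g_i(x) = 0 for all i): OK

Verdict: the first failing condition is stationarity -> stat.

stat


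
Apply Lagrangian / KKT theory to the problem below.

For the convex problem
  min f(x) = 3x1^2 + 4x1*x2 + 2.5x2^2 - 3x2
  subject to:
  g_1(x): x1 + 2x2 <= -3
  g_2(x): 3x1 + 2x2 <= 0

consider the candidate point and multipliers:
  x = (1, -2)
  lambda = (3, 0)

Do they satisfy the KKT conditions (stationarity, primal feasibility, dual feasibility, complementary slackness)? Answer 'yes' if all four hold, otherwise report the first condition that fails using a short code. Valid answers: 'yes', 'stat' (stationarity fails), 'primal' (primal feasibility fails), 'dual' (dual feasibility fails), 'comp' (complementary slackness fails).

Gradient of f: grad f(x) = Q x + c = (-2, -9)
Constraint values g_i(x) = a_i^T x - b_i:
  g_1((1, -2)) = 0
  g_2((1, -2)) = -1
Stationarity residual: grad f(x) + sum_i lambda_i a_i = (1, -3)
  -> stationarity FAILS
Primal feasibility (all g_i <= 0): OK
Dual feasibility (all lambda_i >= 0): OK
Complementary slackness (lambda_i * g_i(x) = 0 for all i): OK

Verdict: the first failing condition is stationarity -> stat.

stat


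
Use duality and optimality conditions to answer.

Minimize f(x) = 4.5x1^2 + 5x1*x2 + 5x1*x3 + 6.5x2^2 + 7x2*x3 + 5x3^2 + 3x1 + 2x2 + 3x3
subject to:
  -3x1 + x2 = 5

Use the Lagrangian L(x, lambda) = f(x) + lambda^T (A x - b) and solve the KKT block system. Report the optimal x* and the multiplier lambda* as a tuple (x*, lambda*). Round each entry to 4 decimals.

Form the Lagrangian:
  L(x, lambda) = (1/2) x^T Q x + c^T x + lambda^T (A x - b)
Stationarity (grad_x L = 0): Q x + c + A^T lambda = 0.
Primal feasibility: A x = b.

This gives the KKT block system:
  [ Q   A^T ] [ x     ]   [-c ]
  [ A    0  ] [ lambda ] = [ b ]

Solving the linear system:
  x*      = (-1.4729, 0.5814, 0.0294)
  lambda* = (-2.4005)
  f(x*)   = 4.4174

x* = (-1.4729, 0.5814, 0.0294), lambda* = (-2.4005)


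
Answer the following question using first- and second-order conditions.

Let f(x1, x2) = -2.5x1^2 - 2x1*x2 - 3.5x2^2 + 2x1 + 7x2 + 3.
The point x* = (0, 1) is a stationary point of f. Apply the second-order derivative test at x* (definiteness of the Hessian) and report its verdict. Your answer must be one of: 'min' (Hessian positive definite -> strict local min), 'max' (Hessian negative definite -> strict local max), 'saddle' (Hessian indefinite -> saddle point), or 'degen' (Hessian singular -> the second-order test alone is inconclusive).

Compute the Hessian H = grad^2 f:
  H = [[-5, -2], [-2, -7]]
Verify stationarity: grad f(x*) = H x* + g = (0, 0).
Eigenvalues of H: -8.2361, -3.7639.
Both eigenvalues < 0, so H is negative definite -> x* is a strict local max.

max


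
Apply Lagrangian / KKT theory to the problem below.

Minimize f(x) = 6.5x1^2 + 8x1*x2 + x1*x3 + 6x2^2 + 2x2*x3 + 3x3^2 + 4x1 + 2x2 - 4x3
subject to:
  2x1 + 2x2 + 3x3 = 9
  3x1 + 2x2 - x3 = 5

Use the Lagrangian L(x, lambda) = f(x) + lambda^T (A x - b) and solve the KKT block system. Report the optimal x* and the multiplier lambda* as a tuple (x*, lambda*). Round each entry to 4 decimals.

Form the Lagrangian:
  L(x, lambda) = (1/2) x^T Q x + c^T x + lambda^T (A x - b)
Stationarity (grad_x L = 0): Q x + c + A^T lambda = 0.
Primal feasibility: A x = b.

This gives the KKT block system:
  [ Q   A^T ] [ x     ]   [-c ]
  [ A    0  ] [ lambda ] = [ b ]

Solving the linear system:
  x*      = (1.8199, 0.4976, 1.455)
  lambda* = (-5.0664, -7.654)
  f(x*)   = 43.1611

x* = (1.8199, 0.4976, 1.455), lambda* = (-5.0664, -7.654)


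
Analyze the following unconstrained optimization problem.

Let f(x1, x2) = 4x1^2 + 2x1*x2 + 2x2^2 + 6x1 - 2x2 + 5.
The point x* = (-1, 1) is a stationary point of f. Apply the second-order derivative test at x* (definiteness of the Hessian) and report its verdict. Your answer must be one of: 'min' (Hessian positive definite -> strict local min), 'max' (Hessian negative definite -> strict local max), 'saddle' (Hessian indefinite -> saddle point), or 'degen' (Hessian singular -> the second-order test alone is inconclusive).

Compute the Hessian H = grad^2 f:
  H = [[8, 2], [2, 4]]
Verify stationarity: grad f(x*) = H x* + g = (0, 0).
Eigenvalues of H: 3.1716, 8.8284.
Both eigenvalues > 0, so H is positive definite -> x* is a strict local min.

min


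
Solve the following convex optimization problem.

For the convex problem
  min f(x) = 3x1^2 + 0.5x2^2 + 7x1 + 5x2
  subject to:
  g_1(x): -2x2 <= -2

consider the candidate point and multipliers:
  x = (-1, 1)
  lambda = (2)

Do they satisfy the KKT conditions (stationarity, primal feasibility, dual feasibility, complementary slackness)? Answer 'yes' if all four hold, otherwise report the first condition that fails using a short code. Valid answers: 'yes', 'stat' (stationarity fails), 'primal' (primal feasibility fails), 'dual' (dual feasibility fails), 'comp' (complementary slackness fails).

Gradient of f: grad f(x) = Q x + c = (1, 6)
Constraint values g_i(x) = a_i^T x - b_i:
  g_1((-1, 1)) = 0
Stationarity residual: grad f(x) + sum_i lambda_i a_i = (1, 2)
  -> stationarity FAILS
Primal feasibility (all g_i <= 0): OK
Dual feasibility (all lambda_i >= 0): OK
Complementary slackness (lambda_i * g_i(x) = 0 for all i): OK

Verdict: the first failing condition is stationarity -> stat.

stat


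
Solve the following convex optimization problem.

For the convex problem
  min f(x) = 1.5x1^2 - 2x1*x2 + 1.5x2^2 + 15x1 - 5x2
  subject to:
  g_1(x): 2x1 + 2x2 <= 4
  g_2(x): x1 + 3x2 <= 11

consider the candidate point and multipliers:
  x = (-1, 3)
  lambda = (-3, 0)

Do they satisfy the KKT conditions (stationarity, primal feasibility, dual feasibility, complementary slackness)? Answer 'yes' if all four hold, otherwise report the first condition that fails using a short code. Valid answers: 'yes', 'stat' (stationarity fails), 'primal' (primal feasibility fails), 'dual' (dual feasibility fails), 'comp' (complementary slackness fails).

Gradient of f: grad f(x) = Q x + c = (6, 6)
Constraint values g_i(x) = a_i^T x - b_i:
  g_1((-1, 3)) = 0
  g_2((-1, 3)) = -3
Stationarity residual: grad f(x) + sum_i lambda_i a_i = (0, 0)
  -> stationarity OK
Primal feasibility (all g_i <= 0): OK
Dual feasibility (all lambda_i >= 0): FAILS
Complementary slackness (lambda_i * g_i(x) = 0 for all i): OK

Verdict: the first failing condition is dual_feasibility -> dual.

dual


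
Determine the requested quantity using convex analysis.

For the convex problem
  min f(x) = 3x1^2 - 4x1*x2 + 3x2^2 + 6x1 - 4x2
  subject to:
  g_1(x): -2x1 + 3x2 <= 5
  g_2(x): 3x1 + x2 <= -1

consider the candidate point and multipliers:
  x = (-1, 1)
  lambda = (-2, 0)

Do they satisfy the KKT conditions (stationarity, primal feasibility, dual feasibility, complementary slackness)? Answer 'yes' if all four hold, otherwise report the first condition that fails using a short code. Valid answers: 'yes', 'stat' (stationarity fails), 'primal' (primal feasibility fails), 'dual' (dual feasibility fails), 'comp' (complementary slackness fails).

Gradient of f: grad f(x) = Q x + c = (-4, 6)
Constraint values g_i(x) = a_i^T x - b_i:
  g_1((-1, 1)) = 0
  g_2((-1, 1)) = -1
Stationarity residual: grad f(x) + sum_i lambda_i a_i = (0, 0)
  -> stationarity OK
Primal feasibility (all g_i <= 0): OK
Dual feasibility (all lambda_i >= 0): FAILS
Complementary slackness (lambda_i * g_i(x) = 0 for all i): OK

Verdict: the first failing condition is dual_feasibility -> dual.

dual


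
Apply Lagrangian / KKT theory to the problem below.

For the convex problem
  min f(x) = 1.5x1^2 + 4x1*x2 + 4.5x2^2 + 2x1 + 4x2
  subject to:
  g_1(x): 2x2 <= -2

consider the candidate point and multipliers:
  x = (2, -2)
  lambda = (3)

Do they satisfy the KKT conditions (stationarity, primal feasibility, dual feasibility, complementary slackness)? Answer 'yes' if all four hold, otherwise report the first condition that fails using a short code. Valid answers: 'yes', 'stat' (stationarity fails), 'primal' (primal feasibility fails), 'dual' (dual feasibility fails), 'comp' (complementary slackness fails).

Gradient of f: grad f(x) = Q x + c = (0, -6)
Constraint values g_i(x) = a_i^T x - b_i:
  g_1((2, -2)) = -2
Stationarity residual: grad f(x) + sum_i lambda_i a_i = (0, 0)
  -> stationarity OK
Primal feasibility (all g_i <= 0): OK
Dual feasibility (all lambda_i >= 0): OK
Complementary slackness (lambda_i * g_i(x) = 0 for all i): FAILS

Verdict: the first failing condition is complementary_slackness -> comp.

comp
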